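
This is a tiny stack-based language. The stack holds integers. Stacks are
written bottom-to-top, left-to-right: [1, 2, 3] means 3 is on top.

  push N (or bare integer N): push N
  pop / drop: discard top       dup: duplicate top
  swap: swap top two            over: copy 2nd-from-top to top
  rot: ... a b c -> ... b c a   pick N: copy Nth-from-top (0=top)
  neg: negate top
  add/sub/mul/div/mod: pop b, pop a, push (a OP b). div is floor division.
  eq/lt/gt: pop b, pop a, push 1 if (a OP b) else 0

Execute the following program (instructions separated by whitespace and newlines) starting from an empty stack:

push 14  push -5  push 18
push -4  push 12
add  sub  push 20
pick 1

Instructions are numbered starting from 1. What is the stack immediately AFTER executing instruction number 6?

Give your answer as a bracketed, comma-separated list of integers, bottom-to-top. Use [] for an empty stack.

Answer: [14, -5, 18, 8]

Derivation:
Step 1 ('push 14'): [14]
Step 2 ('push -5'): [14, -5]
Step 3 ('push 18'): [14, -5, 18]
Step 4 ('push -4'): [14, -5, 18, -4]
Step 5 ('push 12'): [14, -5, 18, -4, 12]
Step 6 ('add'): [14, -5, 18, 8]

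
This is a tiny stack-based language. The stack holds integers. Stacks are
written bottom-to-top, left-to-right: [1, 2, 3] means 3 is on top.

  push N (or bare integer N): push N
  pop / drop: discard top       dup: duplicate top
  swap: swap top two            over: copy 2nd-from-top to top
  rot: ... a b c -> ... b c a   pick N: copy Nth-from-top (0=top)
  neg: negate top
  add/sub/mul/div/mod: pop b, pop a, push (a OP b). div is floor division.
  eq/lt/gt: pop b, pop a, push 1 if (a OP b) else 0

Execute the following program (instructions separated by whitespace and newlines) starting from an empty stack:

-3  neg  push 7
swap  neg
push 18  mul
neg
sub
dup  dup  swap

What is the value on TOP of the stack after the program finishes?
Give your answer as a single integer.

Answer: -47

Derivation:
After 'push -3': [-3]
After 'neg': [3]
After 'push 7': [3, 7]
After 'swap': [7, 3]
After 'neg': [7, -3]
After 'push 18': [7, -3, 18]
After 'mul': [7, -54]
After 'neg': [7, 54]
After 'sub': [-47]
After 'dup': [-47, -47]
After 'dup': [-47, -47, -47]
After 'swap': [-47, -47, -47]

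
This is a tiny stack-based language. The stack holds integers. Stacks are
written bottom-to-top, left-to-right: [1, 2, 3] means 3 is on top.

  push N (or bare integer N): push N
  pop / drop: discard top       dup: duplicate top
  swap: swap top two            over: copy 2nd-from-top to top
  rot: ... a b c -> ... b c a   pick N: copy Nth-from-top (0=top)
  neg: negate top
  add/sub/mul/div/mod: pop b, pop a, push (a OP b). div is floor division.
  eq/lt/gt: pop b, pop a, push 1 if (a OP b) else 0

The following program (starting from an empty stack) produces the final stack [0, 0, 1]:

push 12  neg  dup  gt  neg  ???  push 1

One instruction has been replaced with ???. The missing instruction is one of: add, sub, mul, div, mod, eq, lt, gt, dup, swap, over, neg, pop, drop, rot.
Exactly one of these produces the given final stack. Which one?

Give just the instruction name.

Answer: dup

Derivation:
Stack before ???: [0]
Stack after ???:  [0, 0]
The instruction that transforms [0] -> [0, 0] is: dup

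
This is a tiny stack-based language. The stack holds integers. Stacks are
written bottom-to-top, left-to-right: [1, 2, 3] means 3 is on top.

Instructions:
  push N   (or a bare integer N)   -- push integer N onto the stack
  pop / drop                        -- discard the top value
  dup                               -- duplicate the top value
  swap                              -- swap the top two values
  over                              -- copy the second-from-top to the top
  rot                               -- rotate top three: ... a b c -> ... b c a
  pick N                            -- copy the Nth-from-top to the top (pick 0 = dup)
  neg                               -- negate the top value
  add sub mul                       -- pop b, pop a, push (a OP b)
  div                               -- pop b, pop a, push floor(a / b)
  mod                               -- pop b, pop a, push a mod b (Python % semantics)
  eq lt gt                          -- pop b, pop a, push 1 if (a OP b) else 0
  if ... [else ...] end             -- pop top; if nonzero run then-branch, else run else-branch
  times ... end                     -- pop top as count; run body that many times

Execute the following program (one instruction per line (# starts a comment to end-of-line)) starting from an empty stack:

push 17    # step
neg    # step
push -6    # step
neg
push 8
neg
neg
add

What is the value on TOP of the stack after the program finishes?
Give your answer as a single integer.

Answer: 14

Derivation:
After 'push 17': [17]
After 'neg': [-17]
After 'push -6': [-17, -6]
After 'neg': [-17, 6]
After 'push 8': [-17, 6, 8]
After 'neg': [-17, 6, -8]
After 'neg': [-17, 6, 8]
After 'add': [-17, 14]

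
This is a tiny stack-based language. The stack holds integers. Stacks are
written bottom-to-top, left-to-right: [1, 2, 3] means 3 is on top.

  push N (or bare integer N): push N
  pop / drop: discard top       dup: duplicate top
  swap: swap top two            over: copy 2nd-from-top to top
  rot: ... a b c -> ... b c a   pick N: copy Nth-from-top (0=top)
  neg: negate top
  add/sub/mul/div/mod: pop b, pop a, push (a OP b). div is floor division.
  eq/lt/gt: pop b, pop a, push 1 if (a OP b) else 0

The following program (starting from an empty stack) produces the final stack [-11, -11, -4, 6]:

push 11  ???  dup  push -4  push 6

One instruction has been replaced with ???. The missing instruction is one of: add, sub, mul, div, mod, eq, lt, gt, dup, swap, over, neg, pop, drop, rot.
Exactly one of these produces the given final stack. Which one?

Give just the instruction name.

Answer: neg

Derivation:
Stack before ???: [11]
Stack after ???:  [-11]
The instruction that transforms [11] -> [-11] is: neg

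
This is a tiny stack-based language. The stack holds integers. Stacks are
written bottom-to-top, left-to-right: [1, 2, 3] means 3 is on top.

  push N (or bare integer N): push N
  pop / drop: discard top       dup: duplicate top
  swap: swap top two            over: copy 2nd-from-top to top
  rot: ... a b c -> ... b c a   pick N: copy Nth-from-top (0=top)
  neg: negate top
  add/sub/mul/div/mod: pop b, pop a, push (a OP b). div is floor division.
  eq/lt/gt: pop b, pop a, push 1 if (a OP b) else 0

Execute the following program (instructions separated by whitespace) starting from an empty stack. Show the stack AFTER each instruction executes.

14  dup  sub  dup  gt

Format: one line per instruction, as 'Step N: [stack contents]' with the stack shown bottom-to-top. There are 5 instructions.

Step 1: [14]
Step 2: [14, 14]
Step 3: [0]
Step 4: [0, 0]
Step 5: [0]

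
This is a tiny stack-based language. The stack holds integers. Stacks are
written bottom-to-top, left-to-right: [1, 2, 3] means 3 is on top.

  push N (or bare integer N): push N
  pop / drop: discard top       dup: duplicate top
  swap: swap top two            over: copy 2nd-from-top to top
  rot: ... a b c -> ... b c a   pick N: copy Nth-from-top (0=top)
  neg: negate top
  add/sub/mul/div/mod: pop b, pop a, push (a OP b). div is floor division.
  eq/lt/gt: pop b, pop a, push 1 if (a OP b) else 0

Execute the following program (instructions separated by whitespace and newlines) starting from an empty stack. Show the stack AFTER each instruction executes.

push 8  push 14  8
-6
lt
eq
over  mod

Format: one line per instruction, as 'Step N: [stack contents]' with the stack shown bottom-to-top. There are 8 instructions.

Step 1: [8]
Step 2: [8, 14]
Step 3: [8, 14, 8]
Step 4: [8, 14, 8, -6]
Step 5: [8, 14, 0]
Step 6: [8, 0]
Step 7: [8, 0, 8]
Step 8: [8, 0]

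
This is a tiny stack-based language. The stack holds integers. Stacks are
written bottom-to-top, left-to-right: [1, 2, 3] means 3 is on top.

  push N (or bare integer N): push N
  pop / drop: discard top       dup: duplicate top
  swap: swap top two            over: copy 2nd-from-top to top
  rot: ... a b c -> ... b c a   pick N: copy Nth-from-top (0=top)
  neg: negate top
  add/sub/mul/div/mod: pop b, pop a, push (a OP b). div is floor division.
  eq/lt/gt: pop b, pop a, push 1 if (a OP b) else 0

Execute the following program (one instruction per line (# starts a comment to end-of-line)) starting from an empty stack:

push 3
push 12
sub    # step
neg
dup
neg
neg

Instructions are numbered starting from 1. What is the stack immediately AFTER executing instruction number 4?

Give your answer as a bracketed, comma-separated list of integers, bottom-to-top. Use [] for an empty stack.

Answer: [9]

Derivation:
Step 1 ('push 3'): [3]
Step 2 ('push 12'): [3, 12]
Step 3 ('sub'): [-9]
Step 4 ('neg'): [9]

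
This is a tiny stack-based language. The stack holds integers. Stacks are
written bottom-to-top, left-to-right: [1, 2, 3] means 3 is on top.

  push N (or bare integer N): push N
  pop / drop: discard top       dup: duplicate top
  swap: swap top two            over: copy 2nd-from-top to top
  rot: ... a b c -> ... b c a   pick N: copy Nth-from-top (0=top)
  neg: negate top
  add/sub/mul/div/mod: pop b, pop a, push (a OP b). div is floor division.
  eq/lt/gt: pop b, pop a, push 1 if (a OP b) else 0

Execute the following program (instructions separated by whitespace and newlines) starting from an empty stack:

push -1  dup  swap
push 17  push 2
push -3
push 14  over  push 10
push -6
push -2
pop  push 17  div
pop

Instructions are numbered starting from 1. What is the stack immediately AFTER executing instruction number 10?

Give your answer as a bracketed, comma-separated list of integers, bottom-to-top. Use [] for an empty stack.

Answer: [-1, -1, 17, 2, -3, 14, -3, 10, -6]

Derivation:
Step 1 ('push -1'): [-1]
Step 2 ('dup'): [-1, -1]
Step 3 ('swap'): [-1, -1]
Step 4 ('push 17'): [-1, -1, 17]
Step 5 ('push 2'): [-1, -1, 17, 2]
Step 6 ('push -3'): [-1, -1, 17, 2, -3]
Step 7 ('push 14'): [-1, -1, 17, 2, -3, 14]
Step 8 ('over'): [-1, -1, 17, 2, -3, 14, -3]
Step 9 ('push 10'): [-1, -1, 17, 2, -3, 14, -3, 10]
Step 10 ('push -6'): [-1, -1, 17, 2, -3, 14, -3, 10, -6]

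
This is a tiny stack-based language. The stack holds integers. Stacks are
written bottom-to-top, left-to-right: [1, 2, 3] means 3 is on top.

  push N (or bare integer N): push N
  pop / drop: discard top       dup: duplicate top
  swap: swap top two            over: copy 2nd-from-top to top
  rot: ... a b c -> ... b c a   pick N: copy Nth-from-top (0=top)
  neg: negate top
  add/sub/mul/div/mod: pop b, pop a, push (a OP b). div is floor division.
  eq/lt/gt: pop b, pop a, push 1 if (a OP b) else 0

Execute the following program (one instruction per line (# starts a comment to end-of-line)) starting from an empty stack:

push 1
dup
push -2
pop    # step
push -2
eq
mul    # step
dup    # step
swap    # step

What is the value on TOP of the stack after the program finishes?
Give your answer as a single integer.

Answer: 0

Derivation:
After 'push 1': [1]
After 'dup': [1, 1]
After 'push -2': [1, 1, -2]
After 'pop': [1, 1]
After 'push -2': [1, 1, -2]
After 'eq': [1, 0]
After 'mul': [0]
After 'dup': [0, 0]
After 'swap': [0, 0]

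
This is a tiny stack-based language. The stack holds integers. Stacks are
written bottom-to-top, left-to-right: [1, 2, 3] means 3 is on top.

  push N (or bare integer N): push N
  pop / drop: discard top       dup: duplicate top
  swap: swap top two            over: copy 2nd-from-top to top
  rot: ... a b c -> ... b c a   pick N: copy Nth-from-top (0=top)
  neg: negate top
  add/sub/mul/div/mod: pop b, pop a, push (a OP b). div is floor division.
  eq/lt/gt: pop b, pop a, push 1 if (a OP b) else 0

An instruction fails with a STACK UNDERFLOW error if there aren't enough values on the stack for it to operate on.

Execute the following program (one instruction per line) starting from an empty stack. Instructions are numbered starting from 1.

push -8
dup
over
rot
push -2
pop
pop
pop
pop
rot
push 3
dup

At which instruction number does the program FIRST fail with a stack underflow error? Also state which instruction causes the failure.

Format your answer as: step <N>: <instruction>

Answer: step 10: rot

Derivation:
Step 1 ('push -8'): stack = [-8], depth = 1
Step 2 ('dup'): stack = [-8, -8], depth = 2
Step 3 ('over'): stack = [-8, -8, -8], depth = 3
Step 4 ('rot'): stack = [-8, -8, -8], depth = 3
Step 5 ('push -2'): stack = [-8, -8, -8, -2], depth = 4
Step 6 ('pop'): stack = [-8, -8, -8], depth = 3
Step 7 ('pop'): stack = [-8, -8], depth = 2
Step 8 ('pop'): stack = [-8], depth = 1
Step 9 ('pop'): stack = [], depth = 0
Step 10 ('rot'): needs 3 value(s) but depth is 0 — STACK UNDERFLOW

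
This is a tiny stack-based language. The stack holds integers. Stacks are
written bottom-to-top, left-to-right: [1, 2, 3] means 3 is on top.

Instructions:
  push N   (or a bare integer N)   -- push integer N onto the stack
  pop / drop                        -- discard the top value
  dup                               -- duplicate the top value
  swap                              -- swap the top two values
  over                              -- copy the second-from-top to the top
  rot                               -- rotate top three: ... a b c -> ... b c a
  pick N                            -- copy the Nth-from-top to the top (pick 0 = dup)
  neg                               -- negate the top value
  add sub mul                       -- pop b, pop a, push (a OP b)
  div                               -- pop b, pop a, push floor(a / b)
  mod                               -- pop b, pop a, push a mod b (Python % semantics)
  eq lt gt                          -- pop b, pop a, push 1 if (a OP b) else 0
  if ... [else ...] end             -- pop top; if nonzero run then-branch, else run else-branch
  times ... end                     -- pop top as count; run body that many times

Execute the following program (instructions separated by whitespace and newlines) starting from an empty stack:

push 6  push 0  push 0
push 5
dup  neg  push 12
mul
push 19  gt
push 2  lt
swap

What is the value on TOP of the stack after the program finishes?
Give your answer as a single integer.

Answer: 5

Derivation:
After 'push 6': [6]
After 'push 0': [6, 0]
After 'push 0': [6, 0, 0]
After 'push 5': [6, 0, 0, 5]
After 'dup': [6, 0, 0, 5, 5]
After 'neg': [6, 0, 0, 5, -5]
After 'push 12': [6, 0, 0, 5, -5, 12]
After 'mul': [6, 0, 0, 5, -60]
After 'push 19': [6, 0, 0, 5, -60, 19]
After 'gt': [6, 0, 0, 5, 0]
After 'push 2': [6, 0, 0, 5, 0, 2]
After 'lt': [6, 0, 0, 5, 1]
After 'swap': [6, 0, 0, 1, 5]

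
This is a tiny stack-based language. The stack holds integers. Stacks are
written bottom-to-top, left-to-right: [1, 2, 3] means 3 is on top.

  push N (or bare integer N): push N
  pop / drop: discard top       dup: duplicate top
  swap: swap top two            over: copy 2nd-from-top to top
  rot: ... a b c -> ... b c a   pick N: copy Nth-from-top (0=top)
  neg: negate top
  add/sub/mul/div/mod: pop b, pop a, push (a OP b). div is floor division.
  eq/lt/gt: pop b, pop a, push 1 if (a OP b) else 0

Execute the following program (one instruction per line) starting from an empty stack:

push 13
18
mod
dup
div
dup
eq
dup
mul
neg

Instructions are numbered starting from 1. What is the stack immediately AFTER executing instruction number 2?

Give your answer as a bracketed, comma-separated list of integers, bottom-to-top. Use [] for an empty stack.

Answer: [13, 18]

Derivation:
Step 1 ('push 13'): [13]
Step 2 ('18'): [13, 18]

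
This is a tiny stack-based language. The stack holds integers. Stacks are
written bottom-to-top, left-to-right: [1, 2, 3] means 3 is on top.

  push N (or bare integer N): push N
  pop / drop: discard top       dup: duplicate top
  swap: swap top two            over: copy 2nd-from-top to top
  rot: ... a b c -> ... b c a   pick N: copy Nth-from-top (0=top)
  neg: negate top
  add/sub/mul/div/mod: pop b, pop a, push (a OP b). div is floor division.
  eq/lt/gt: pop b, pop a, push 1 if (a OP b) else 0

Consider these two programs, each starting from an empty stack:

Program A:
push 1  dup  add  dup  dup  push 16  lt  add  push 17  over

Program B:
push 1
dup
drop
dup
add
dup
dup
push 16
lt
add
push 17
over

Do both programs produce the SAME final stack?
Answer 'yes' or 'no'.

Program A trace:
  After 'push 1': [1]
  After 'dup': [1, 1]
  After 'add': [2]
  After 'dup': [2, 2]
  After 'dup': [2, 2, 2]
  After 'push 16': [2, 2, 2, 16]
  After 'lt': [2, 2, 1]
  After 'add': [2, 3]
  After 'push 17': [2, 3, 17]
  After 'over': [2, 3, 17, 3]
Program A final stack: [2, 3, 17, 3]

Program B trace:
  After 'push 1': [1]
  After 'dup': [1, 1]
  After 'drop': [1]
  After 'dup': [1, 1]
  After 'add': [2]
  After 'dup': [2, 2]
  After 'dup': [2, 2, 2]
  After 'push 16': [2, 2, 2, 16]
  After 'lt': [2, 2, 1]
  After 'add': [2, 3]
  After 'push 17': [2, 3, 17]
  After 'over': [2, 3, 17, 3]
Program B final stack: [2, 3, 17, 3]
Same: yes

Answer: yes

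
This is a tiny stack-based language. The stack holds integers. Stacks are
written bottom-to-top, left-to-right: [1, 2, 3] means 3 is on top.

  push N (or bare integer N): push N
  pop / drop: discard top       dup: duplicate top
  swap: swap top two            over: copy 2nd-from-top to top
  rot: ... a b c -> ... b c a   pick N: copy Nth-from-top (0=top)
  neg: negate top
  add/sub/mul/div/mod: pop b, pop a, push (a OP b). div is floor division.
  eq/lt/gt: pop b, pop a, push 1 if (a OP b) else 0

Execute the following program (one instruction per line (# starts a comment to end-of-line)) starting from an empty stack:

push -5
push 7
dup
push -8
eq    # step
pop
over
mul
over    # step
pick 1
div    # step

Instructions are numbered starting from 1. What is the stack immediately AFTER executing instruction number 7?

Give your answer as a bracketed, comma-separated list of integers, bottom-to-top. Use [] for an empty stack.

Answer: [-5, 7, -5]

Derivation:
Step 1 ('push -5'): [-5]
Step 2 ('push 7'): [-5, 7]
Step 3 ('dup'): [-5, 7, 7]
Step 4 ('push -8'): [-5, 7, 7, -8]
Step 5 ('eq'): [-5, 7, 0]
Step 6 ('pop'): [-5, 7]
Step 7 ('over'): [-5, 7, -5]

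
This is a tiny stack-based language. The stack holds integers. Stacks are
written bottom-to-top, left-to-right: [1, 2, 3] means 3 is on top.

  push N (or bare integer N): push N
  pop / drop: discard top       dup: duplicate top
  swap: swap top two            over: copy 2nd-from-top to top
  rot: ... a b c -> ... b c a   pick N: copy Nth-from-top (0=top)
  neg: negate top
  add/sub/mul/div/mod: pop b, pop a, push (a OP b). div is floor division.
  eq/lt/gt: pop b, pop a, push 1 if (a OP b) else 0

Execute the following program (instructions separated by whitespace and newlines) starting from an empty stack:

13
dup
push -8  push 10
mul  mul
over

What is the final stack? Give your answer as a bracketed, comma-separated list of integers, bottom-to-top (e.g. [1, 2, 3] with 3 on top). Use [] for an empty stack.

Answer: [13, -1040, 13]

Derivation:
After 'push 13': [13]
After 'dup': [13, 13]
After 'push -8': [13, 13, -8]
After 'push 10': [13, 13, -8, 10]
After 'mul': [13, 13, -80]
After 'mul': [13, -1040]
After 'over': [13, -1040, 13]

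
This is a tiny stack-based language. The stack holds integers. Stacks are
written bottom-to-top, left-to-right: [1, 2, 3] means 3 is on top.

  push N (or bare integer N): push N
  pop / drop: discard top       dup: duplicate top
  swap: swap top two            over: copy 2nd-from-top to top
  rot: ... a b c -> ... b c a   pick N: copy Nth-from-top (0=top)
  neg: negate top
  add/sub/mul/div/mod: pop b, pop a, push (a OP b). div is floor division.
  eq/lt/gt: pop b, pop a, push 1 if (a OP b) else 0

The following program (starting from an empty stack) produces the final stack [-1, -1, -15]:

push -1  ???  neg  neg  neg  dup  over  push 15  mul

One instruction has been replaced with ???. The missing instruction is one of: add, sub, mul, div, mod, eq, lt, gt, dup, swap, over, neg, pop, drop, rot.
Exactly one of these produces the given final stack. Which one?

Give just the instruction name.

Answer: neg

Derivation:
Stack before ???: [-1]
Stack after ???:  [1]
The instruction that transforms [-1] -> [1] is: neg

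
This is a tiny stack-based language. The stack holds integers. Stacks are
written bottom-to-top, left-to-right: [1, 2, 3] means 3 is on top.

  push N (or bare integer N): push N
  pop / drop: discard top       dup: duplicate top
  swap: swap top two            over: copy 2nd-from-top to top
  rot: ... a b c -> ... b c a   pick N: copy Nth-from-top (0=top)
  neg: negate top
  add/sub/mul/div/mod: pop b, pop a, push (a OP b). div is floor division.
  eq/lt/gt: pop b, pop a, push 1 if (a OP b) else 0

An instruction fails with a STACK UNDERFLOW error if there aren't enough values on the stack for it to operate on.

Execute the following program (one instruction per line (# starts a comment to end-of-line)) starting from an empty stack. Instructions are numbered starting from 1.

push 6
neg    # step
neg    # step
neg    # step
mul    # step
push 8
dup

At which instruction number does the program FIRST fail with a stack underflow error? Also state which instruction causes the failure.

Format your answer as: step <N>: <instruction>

Answer: step 5: mul

Derivation:
Step 1 ('push 6'): stack = [6], depth = 1
Step 2 ('neg'): stack = [-6], depth = 1
Step 3 ('neg'): stack = [6], depth = 1
Step 4 ('neg'): stack = [-6], depth = 1
Step 5 ('mul'): needs 2 value(s) but depth is 1 — STACK UNDERFLOW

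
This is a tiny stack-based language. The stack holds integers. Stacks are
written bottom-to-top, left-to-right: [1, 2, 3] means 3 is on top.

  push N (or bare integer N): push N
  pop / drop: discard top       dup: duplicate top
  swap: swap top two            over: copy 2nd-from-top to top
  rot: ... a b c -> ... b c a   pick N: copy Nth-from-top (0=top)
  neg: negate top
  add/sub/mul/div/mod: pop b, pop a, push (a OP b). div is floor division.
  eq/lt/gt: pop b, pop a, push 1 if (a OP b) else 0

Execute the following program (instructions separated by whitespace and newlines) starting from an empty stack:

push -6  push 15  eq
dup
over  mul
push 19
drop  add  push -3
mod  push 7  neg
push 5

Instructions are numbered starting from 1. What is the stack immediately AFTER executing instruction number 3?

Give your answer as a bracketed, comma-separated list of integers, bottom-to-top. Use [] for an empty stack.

Answer: [0]

Derivation:
Step 1 ('push -6'): [-6]
Step 2 ('push 15'): [-6, 15]
Step 3 ('eq'): [0]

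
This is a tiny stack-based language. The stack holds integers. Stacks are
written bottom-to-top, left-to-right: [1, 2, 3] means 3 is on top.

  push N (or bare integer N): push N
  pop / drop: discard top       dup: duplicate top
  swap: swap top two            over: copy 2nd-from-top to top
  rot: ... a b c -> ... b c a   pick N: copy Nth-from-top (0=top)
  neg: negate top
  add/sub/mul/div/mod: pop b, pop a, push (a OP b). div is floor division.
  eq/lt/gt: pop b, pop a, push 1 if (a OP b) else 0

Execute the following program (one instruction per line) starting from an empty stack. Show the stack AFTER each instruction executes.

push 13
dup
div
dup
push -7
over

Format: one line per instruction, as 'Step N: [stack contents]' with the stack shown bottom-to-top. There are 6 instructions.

Step 1: [13]
Step 2: [13, 13]
Step 3: [1]
Step 4: [1, 1]
Step 5: [1, 1, -7]
Step 6: [1, 1, -7, 1]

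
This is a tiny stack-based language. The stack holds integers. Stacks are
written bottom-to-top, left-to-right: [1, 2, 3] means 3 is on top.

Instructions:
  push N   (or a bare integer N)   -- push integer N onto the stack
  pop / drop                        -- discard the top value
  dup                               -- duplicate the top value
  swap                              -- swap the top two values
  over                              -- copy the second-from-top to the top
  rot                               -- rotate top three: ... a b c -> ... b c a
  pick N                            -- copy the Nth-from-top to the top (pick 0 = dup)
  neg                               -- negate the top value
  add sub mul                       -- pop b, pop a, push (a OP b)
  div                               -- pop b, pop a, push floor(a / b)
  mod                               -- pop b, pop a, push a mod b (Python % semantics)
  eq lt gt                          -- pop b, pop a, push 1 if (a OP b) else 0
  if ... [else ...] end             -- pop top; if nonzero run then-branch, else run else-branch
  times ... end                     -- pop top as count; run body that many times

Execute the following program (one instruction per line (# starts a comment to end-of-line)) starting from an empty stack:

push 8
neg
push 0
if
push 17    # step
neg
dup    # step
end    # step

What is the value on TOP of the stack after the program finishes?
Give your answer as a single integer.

After 'push 8': [8]
After 'neg': [-8]
After 'push 0': [-8, 0]
After 'if': [-8]

Answer: -8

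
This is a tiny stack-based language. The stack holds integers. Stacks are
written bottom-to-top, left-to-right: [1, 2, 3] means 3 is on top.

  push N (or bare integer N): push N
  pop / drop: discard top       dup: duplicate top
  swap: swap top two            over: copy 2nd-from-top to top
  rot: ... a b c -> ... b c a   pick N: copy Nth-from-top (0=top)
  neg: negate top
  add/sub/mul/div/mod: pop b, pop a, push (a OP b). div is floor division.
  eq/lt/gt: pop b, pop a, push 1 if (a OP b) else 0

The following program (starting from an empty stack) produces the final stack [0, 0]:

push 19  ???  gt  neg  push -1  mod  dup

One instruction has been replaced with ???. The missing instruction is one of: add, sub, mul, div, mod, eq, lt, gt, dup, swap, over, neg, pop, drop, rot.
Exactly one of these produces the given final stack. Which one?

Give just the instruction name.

Answer: dup

Derivation:
Stack before ???: [19]
Stack after ???:  [19, 19]
The instruction that transforms [19] -> [19, 19] is: dup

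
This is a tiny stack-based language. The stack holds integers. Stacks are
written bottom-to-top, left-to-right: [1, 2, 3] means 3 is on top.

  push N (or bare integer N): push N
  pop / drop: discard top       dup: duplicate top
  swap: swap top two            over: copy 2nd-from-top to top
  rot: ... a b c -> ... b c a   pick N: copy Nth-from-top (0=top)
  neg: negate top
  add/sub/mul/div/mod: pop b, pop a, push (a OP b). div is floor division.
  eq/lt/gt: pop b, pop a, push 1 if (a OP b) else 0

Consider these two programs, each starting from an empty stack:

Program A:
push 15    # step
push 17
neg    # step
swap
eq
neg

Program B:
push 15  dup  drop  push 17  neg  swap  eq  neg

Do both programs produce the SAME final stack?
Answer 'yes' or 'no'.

Answer: yes

Derivation:
Program A trace:
  After 'push 15': [15]
  After 'push 17': [15, 17]
  After 'neg': [15, -17]
  After 'swap': [-17, 15]
  After 'eq': [0]
  After 'neg': [0]
Program A final stack: [0]

Program B trace:
  After 'push 15': [15]
  After 'dup': [15, 15]
  After 'drop': [15]
  After 'push 17': [15, 17]
  After 'neg': [15, -17]
  After 'swap': [-17, 15]
  After 'eq': [0]
  After 'neg': [0]
Program B final stack: [0]
Same: yes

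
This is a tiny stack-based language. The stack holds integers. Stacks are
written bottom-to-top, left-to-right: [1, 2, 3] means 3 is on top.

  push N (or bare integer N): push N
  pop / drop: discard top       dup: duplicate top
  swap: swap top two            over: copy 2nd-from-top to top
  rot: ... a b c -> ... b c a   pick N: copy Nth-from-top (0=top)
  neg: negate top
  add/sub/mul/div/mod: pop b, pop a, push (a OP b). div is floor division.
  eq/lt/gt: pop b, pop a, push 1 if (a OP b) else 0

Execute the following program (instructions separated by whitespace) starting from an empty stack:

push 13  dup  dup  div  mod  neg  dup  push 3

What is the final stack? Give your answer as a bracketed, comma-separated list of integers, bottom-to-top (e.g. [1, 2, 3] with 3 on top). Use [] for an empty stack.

After 'push 13': [13]
After 'dup': [13, 13]
After 'dup': [13, 13, 13]
After 'div': [13, 1]
After 'mod': [0]
After 'neg': [0]
After 'dup': [0, 0]
After 'push 3': [0, 0, 3]

Answer: [0, 0, 3]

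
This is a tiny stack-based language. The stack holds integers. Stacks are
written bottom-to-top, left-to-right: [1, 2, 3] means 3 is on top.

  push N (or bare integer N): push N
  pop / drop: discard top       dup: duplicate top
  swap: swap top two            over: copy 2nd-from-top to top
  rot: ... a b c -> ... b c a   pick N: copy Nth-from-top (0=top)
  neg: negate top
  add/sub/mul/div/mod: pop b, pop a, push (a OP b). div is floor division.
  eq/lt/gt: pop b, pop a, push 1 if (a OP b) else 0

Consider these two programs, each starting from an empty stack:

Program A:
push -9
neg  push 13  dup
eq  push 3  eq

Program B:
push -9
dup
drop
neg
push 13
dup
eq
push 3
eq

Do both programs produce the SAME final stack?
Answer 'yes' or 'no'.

Program A trace:
  After 'push -9': [-9]
  After 'neg': [9]
  After 'push 13': [9, 13]
  After 'dup': [9, 13, 13]
  After 'eq': [9, 1]
  After 'push 3': [9, 1, 3]
  After 'eq': [9, 0]
Program A final stack: [9, 0]

Program B trace:
  After 'push -9': [-9]
  After 'dup': [-9, -9]
  After 'drop': [-9]
  After 'neg': [9]
  After 'push 13': [9, 13]
  After 'dup': [9, 13, 13]
  After 'eq': [9, 1]
  After 'push 3': [9, 1, 3]
  After 'eq': [9, 0]
Program B final stack: [9, 0]
Same: yes

Answer: yes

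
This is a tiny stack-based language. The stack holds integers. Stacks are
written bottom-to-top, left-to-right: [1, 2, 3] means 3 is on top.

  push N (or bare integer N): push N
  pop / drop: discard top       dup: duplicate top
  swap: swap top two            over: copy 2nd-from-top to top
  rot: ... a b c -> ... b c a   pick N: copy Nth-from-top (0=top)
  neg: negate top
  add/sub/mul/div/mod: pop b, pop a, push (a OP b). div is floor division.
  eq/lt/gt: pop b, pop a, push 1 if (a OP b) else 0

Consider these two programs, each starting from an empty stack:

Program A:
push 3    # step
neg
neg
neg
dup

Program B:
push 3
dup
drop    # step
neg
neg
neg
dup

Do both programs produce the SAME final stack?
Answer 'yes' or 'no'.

Program A trace:
  After 'push 3': [3]
  After 'neg': [-3]
  After 'neg': [3]
  After 'neg': [-3]
  After 'dup': [-3, -3]
Program A final stack: [-3, -3]

Program B trace:
  After 'push 3': [3]
  After 'dup': [3, 3]
  After 'drop': [3]
  After 'neg': [-3]
  After 'neg': [3]
  After 'neg': [-3]
  After 'dup': [-3, -3]
Program B final stack: [-3, -3]
Same: yes

Answer: yes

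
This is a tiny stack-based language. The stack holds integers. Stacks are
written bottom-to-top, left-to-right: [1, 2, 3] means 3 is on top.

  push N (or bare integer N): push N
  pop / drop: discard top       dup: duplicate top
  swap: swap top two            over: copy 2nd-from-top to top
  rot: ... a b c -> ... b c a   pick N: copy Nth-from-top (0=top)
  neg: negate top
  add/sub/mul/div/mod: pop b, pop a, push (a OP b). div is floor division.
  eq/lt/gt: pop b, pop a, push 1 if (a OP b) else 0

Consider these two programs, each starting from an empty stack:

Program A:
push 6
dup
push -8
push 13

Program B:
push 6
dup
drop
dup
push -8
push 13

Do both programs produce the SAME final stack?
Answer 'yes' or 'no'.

Program A trace:
  After 'push 6': [6]
  After 'dup': [6, 6]
  After 'push -8': [6, 6, -8]
  After 'push 13': [6, 6, -8, 13]
Program A final stack: [6, 6, -8, 13]

Program B trace:
  After 'push 6': [6]
  After 'dup': [6, 6]
  After 'drop': [6]
  After 'dup': [6, 6]
  After 'push -8': [6, 6, -8]
  After 'push 13': [6, 6, -8, 13]
Program B final stack: [6, 6, -8, 13]
Same: yes

Answer: yes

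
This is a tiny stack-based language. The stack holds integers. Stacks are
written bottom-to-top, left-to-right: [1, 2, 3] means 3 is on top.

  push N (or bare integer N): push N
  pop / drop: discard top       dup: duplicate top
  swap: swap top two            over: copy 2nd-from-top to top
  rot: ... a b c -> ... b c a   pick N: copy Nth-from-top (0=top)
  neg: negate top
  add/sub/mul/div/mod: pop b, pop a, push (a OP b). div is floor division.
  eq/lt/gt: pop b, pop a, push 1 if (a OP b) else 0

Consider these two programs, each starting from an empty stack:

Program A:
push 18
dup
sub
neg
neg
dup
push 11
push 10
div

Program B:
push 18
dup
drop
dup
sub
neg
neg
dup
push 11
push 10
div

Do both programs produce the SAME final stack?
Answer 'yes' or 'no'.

Program A trace:
  After 'push 18': [18]
  After 'dup': [18, 18]
  After 'sub': [0]
  After 'neg': [0]
  After 'neg': [0]
  After 'dup': [0, 0]
  After 'push 11': [0, 0, 11]
  After 'push 10': [0, 0, 11, 10]
  After 'div': [0, 0, 1]
Program A final stack: [0, 0, 1]

Program B trace:
  After 'push 18': [18]
  After 'dup': [18, 18]
  After 'drop': [18]
  After 'dup': [18, 18]
  After 'sub': [0]
  After 'neg': [0]
  After 'neg': [0]
  After 'dup': [0, 0]
  After 'push 11': [0, 0, 11]
  After 'push 10': [0, 0, 11, 10]
  After 'div': [0, 0, 1]
Program B final stack: [0, 0, 1]
Same: yes

Answer: yes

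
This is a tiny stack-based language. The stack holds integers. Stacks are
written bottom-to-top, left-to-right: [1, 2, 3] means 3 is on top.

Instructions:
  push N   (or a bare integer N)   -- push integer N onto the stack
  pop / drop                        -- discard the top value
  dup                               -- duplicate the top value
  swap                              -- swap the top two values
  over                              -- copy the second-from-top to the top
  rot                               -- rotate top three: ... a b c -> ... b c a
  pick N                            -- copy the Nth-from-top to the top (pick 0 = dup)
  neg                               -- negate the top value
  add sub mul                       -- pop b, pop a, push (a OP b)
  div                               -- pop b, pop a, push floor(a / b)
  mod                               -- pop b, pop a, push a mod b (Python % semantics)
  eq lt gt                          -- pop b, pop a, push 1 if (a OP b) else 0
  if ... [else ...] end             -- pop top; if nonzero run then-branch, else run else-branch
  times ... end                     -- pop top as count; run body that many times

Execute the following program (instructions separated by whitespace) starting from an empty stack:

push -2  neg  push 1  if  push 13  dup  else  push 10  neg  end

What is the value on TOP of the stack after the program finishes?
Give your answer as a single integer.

After 'push -2': [-2]
After 'neg': [2]
After 'push 1': [2, 1]
After 'if': [2]
After 'push 13': [2, 13]
After 'dup': [2, 13, 13]

Answer: 13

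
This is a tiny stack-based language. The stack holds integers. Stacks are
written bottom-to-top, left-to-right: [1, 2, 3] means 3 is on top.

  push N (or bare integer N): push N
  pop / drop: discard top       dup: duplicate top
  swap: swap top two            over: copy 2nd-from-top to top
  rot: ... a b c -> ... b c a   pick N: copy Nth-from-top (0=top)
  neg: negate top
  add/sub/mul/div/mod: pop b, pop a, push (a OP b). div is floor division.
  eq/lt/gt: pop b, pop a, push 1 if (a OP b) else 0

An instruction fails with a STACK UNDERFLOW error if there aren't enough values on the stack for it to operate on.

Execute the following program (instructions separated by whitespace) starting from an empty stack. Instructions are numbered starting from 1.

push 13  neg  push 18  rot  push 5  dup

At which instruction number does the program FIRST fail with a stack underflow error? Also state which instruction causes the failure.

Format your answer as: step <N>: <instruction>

Step 1 ('push 13'): stack = [13], depth = 1
Step 2 ('neg'): stack = [-13], depth = 1
Step 3 ('push 18'): stack = [-13, 18], depth = 2
Step 4 ('rot'): needs 3 value(s) but depth is 2 — STACK UNDERFLOW

Answer: step 4: rot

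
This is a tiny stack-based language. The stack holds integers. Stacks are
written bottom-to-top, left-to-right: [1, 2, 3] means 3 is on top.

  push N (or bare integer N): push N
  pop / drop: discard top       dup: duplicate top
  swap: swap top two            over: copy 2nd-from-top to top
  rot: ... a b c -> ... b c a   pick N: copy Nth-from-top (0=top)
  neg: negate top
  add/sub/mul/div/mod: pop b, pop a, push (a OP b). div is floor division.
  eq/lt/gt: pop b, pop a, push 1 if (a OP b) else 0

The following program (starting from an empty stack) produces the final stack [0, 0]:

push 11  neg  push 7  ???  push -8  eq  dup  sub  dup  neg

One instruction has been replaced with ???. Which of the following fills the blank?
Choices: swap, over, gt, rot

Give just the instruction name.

Answer: gt

Derivation:
Stack before ???: [-11, 7]
Stack after ???:  [0]
Checking each choice:
  swap: produces [7, 0, 0]
  over: produces [-11, 7, 0, 0]
  gt: MATCH
  rot: stack underflow (need 3, have 2)


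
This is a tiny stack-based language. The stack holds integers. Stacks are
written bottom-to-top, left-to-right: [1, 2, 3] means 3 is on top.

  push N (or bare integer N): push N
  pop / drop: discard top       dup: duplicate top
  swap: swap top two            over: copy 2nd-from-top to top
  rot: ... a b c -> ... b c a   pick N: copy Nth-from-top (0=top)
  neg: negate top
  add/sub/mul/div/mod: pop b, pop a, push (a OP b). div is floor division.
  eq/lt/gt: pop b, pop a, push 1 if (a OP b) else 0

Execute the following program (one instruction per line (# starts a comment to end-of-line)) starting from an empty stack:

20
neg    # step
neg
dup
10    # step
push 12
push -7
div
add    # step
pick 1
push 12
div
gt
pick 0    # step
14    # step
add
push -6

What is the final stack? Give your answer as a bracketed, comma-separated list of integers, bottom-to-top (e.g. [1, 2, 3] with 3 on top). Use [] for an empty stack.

Answer: [20, 20, 1, 15, -6]

Derivation:
After 'push 20': [20]
After 'neg': [-20]
After 'neg': [20]
After 'dup': [20, 20]
After 'push 10': [20, 20, 10]
After 'push 12': [20, 20, 10, 12]
After 'push -7': [20, 20, 10, 12, -7]
After 'div': [20, 20, 10, -2]
After 'add': [20, 20, 8]
After 'pick 1': [20, 20, 8, 20]
After 'push 12': [20, 20, 8, 20, 12]
After 'div': [20, 20, 8, 1]
After 'gt': [20, 20, 1]
After 'pick 0': [20, 20, 1, 1]
After 'push 14': [20, 20, 1, 1, 14]
After 'add': [20, 20, 1, 15]
After 'push -6': [20, 20, 1, 15, -6]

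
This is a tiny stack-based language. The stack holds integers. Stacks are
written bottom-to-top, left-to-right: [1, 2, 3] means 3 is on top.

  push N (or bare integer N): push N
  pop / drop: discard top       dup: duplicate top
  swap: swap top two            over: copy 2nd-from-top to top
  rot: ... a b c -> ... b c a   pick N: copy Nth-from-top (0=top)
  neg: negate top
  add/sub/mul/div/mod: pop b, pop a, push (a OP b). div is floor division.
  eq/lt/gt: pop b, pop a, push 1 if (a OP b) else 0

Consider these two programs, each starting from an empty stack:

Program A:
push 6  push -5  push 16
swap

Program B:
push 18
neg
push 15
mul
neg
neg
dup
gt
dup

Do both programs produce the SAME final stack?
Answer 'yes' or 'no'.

Answer: no

Derivation:
Program A trace:
  After 'push 6': [6]
  After 'push -5': [6, -5]
  After 'push 16': [6, -5, 16]
  After 'swap': [6, 16, -5]
Program A final stack: [6, 16, -5]

Program B trace:
  After 'push 18': [18]
  After 'neg': [-18]
  After 'push 15': [-18, 15]
  After 'mul': [-270]
  After 'neg': [270]
  After 'neg': [-270]
  After 'dup': [-270, -270]
  After 'gt': [0]
  After 'dup': [0, 0]
Program B final stack: [0, 0]
Same: no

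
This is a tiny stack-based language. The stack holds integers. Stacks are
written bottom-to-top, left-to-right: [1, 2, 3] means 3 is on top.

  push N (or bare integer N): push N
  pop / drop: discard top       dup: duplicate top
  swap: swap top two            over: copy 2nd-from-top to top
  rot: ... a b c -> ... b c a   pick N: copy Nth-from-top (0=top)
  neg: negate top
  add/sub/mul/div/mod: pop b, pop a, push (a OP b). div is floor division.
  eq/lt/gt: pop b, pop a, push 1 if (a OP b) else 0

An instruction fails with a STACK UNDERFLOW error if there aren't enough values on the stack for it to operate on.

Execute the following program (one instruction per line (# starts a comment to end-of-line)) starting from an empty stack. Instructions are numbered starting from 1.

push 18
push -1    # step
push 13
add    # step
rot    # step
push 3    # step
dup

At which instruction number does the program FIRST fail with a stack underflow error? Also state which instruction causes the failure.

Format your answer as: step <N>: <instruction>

Step 1 ('push 18'): stack = [18], depth = 1
Step 2 ('push -1'): stack = [18, -1], depth = 2
Step 3 ('push 13'): stack = [18, -1, 13], depth = 3
Step 4 ('add'): stack = [18, 12], depth = 2
Step 5 ('rot'): needs 3 value(s) but depth is 2 — STACK UNDERFLOW

Answer: step 5: rot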